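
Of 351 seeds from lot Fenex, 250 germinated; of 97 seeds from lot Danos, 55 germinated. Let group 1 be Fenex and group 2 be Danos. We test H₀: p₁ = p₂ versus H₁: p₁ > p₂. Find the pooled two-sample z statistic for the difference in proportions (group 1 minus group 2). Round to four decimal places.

z = 2.7161

p̂₁ = 250/351 = 0.712251, p̂₂ = 55/97 = 0.567010.
Pooled p̂ = (250+55)/(351+97) = 305/448 = 0.680804.
SE = √(p̂(1−p̂)(1/n₁+1/n₂)) = √(0.680804·0.319196·0.0131583) = √(0.00285943) = 0.053474.
z = (0.712251 − 0.567010)/0.053474 = 0.145241/0.053474 = 2.7161.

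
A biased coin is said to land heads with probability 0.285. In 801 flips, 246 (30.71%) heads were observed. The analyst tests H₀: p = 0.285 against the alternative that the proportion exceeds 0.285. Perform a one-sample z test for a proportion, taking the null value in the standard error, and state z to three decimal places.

p̂ = 246/801 = 0.30712.
Standard error under H₀: √(0.285×0.715/801) = 0.01595.
z = (0.30712 − 0.285)/0.01595 = 0.02212/0.01595 = 1.387.
p-value = P(Z > 1.387) ≈ 0.0828.

z = 1.387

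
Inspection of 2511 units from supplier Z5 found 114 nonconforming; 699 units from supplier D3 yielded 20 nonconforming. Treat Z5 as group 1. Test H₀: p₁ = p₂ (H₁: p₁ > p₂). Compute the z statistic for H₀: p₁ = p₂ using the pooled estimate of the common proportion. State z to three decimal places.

p̂₁ = 114/2511 ≈ 0.045400, p̂₂ = 20/699 ≈ 0.028612.
Pooled p̂ = (114+20)/(2511+699) = 134/3210 = 0.041745.
SE = √(0.0400019 × 0.00182886) = 0.008553.
z = (0.045400 − 0.028612)/0.008553 = 0.016788/0.008553 = 1.963.
p-value = P(Z > 1.963) ≈ 0.0248.

z = 1.963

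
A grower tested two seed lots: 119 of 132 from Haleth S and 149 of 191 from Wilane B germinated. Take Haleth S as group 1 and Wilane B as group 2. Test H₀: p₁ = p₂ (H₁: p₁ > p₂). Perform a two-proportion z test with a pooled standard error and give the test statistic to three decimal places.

p̂₁ = 119/132 ≈ 0.90152, p̂₂ = 149/191 ≈ 0.78010.
Pooled p̂ = (119+149)/(132+191) = 268/323 = 0.82972.
SE = √(p̂(1−p̂)(1/n₁+1/n₂)) = √(0.82972·0.17028·0.0128114) = √(0.00181004) = 0.04254.
z = (0.90152 − 0.78010)/0.04254 = 0.12142/0.04254 = 2.854.
p-value = P(Z > 2.854) ≈ 0.0022.

z = 2.854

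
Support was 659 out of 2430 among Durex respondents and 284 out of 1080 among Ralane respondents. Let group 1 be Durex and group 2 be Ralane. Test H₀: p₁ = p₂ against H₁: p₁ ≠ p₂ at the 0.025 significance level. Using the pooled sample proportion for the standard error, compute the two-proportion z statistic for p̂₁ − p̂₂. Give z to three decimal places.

p̂₁ = 659/2430 ≈ 0.27119, p̂₂ = 284/1080 ≈ 0.26296.
Pooled p̂ = (659+284)/(2430+1080) = 943/3510 = 0.26866.
SE = √(p̂(1−p̂)(1/n₁+1/n₂)) = √(0.26866·0.73134·0.00133745) = √(0.000262785) = 0.01621.
z = (0.27119 − 0.26296)/0.01621 = 0.00823/0.01621 = 0.508.
p-value = 2·P(Z > 0.508) ≈ 0.6117. With α = 0.025, fail to reject H₀.

z = 0.508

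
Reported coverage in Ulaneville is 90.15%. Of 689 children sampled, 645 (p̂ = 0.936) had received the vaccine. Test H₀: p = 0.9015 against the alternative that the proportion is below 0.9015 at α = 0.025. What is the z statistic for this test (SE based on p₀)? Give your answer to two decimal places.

z = 3.05

p̂ = 645/689 ≈ 0.93614.
SE = √(p₀(1−p₀)/n) = √(0.088798/689) = 0.01135.
z = (0.93614 − 0.9015)/0.01135 = 0.03464/0.01135 = 3.05.
p-value = P(Z < 3.051) ≈ 0.9989. With α = 0.025, fail to reject H₀.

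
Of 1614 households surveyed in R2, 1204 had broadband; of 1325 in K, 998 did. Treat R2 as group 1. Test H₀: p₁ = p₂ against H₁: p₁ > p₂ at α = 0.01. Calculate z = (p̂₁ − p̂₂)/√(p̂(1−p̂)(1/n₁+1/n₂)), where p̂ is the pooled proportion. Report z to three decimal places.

p̂₁ = 1204/1614 ≈ 0.745973, p̂₂ = 998/1325 ≈ 0.753208.
Pooled p̂ = (1204+998)/(1614+1325) = 2202/2939 = 0.749234.
SE = √(0.187882 × 0.0013743) = 0.016069.
z = (0.745973 − 0.753208)/0.016069 = -0.007235/0.016069 = -0.450.
p-value = P(Z > -0.450) ≈ 0.6737; since p > α = 0.01, fail to reject H₀.

z = -0.450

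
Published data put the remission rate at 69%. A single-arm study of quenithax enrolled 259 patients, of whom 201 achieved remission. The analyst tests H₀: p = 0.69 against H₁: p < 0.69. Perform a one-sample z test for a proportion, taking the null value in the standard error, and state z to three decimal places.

z = 2.995

p̂ = 201/259 ≈ 0.776062.
Under H₀, SE = √(0.69·0.31/259) = √(0.000825869) = 0.028738.
z = (0.776062 − 0.69)/0.028738 = 0.086062/0.028738 = 2.995.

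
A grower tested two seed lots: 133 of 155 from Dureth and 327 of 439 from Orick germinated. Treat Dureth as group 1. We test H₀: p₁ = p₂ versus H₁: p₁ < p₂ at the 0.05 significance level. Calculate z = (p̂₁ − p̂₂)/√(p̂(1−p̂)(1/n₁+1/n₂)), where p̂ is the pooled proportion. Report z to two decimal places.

z = 2.90

p̂₁ = 133/155 = 0.8581, p̂₂ = 327/439 = 0.7449.
Pooled p̂ = (133+327)/(155+439) = 460/594 = 0.7744.
SE = √(0.174699 × 0.00872952) = 0.0391.
z = (0.8581 − 0.7449)/0.0391 = 0.1132/0.0391 = 2.90.
p-value = P(Z < 2.898) ≈ 0.9981; since p > α = 0.05, fail to reject H₀.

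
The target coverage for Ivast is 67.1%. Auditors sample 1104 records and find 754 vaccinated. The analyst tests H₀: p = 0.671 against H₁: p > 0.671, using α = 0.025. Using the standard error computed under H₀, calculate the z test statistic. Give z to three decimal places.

p̂ = 754/1104 ≈ 0.68297.
Standard error under H₀: √(0.671×0.329/1104) = 0.01414.
z = (0.68297 − 0.671)/0.01414 = 0.01197/0.01414 = 0.847.
p-value = P(Z > 0.847) ≈ 0.1986; since p > α = 0.025, fail to reject H₀.

z = 0.847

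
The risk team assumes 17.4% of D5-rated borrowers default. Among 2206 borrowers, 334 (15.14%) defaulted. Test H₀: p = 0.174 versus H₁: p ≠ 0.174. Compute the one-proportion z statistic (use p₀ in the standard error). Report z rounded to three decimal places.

p̂ = 334/2206 = 0.15141.
SE = √(p₀(1−p₀)/n) = √(0.14372/2206) = 0.00807.
z = (0.15141 − 0.174)/0.00807 = -0.02259/0.00807 = -2.799.

z = -2.799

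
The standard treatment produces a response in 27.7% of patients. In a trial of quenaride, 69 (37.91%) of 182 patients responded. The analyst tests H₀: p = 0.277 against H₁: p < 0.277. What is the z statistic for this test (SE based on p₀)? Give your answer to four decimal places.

p̂ = 69/182 ≈ 0.379121.
SE = √(p₀(1−p₀)/n) = √(0.20027/182) = 0.033172.
z = (0.379121 − 0.277)/0.033172 = 0.102121/0.033172 = 3.0785.

z = 3.0785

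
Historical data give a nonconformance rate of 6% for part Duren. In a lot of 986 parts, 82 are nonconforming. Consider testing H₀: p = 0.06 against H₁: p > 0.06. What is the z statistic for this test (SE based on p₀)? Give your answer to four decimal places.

z = 3.0628

p̂ = 82/986 = 0.083164.
SE = √(p₀(1−p₀)/n) = √(0.0564/986) = 0.007563.
z = (0.083164 − 0.06)/0.007563 = 0.023164/0.007563 = 3.0628.
p-value = P(Z > 3.063) ≈ 0.0011.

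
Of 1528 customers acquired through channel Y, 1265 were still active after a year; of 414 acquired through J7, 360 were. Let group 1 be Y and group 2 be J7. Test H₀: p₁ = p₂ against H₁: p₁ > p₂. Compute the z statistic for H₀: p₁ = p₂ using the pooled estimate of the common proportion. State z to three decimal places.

p̂₁ = 1265/1528 ≈ 0.82788, p̂₂ = 360/414 ≈ 0.86957.
Pooled p̂ = (1265+360)/(1528+414) = 1625/1942 = 0.83677.
SE = √(p̂(1−p̂)(1/n₁+1/n₂)) = √(0.83677·0.16323·0.00306991) = √(0.000419314) = 0.02048.
z = (0.82788 − 0.86957)/0.02048 = -0.04169/0.02048 = -2.036.

z = -2.036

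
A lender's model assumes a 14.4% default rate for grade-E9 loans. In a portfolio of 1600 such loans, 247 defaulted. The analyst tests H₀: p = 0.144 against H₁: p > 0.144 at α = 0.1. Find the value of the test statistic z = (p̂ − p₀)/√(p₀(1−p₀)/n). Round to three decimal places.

z = 1.182

p̂ = 247/1600 ≈ 0.15438.
SE = √(p₀(1−p₀)/n) = √(0.12326/1600) = 0.00878.
z = (0.15438 − 0.144)/0.00878 = 0.01038/0.00878 = 1.182.
p-value = P(Z > 1.182) ≈ 0.1186. With α = 0.1, fail to reject H₀.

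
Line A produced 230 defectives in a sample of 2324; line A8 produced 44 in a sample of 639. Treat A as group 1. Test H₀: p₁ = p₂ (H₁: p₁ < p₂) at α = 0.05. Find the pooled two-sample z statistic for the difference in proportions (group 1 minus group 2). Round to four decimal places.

z = 2.3269

p̂₁ = 230/2324 = 0.0989673, p̂₂ = 44/639 = 0.0688576.
Pooled p̂ = (230+44)/(2324+639) = 274/2963 = 0.0924738.
SE = √(p̂(1−p̂)(1/n₁+1/n₂)) = √(0.0924738·0.9075262·0.00199524) = √(0.000167445) = 0.0129401.
z = (0.0989673 − 0.0688576)/0.0129401 = 0.0301097/0.0129401 = 2.3269.
p-value = P(Z < 2.327) ≈ 0.9900, so at α = 0.05 we fail to reject H₀.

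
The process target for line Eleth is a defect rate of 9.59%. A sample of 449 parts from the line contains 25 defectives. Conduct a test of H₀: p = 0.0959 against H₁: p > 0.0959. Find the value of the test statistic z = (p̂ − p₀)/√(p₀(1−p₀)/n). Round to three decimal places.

p̂ = 25/449 = 0.05568.
Standard error under H₀: √(0.0959×0.9041/449) = 0.01390.
z = (0.05568 − 0.0959)/0.01390 = -0.04022/0.01390 = -2.894.

z = -2.894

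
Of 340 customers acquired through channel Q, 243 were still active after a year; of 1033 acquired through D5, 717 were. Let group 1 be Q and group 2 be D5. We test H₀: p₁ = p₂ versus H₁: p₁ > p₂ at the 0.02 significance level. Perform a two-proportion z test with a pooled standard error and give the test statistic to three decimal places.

z = 0.719

p̂₁ = 243/340 = 0.71471, p̂₂ = 717/1033 = 0.69409.
Pooled p̂ = (243+717)/(340+1033) = 960/1373 = 0.69920.
SE = √(0.21032 × 0.00390923) = 0.02867.
z = (0.71471 − 0.69409)/0.02867 = 0.02062/0.02867 = 0.719.
p-value = P(Z > 0.719) ≈ 0.2361; since p > α = 0.02, fail to reject H₀.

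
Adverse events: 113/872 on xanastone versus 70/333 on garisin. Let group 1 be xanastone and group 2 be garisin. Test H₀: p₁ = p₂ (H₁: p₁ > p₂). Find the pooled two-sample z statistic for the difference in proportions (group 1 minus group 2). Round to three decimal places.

p̂₁ = 113/872 ≈ 0.12959, p̂₂ = 70/333 ≈ 0.21021.
Pooled p̂ = (113+70)/(872+333) = 183/1205 = 0.15187.
SE = √(p̂(1−p̂)(1/n₁+1/n₂)) = √(0.15187·0.84813·0.00414979) = √(0.000534508) = 0.02312.
z = (0.12959 − 0.21021)/0.02312 = -0.08062/0.02312 = -3.487.
p-value = P(Z > -3.487) ≈ 0.9998.

z = -3.487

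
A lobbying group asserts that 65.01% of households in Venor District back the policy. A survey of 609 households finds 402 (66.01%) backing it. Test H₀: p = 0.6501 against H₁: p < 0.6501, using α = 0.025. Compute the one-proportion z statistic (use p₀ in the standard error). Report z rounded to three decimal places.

z = 0.517

p̂ = 402/609 ≈ 0.66010.
SE = √(p₀(1−p₀)/n) = √(0.22747/609) = 0.01933.
z = (0.66010 − 0.6501)/0.01933 = 0.01000/0.01933 = 0.517.
p-value = P(Z < 0.517) ≈ 0.6975, so at α = 0.025 we fail to reject H₀.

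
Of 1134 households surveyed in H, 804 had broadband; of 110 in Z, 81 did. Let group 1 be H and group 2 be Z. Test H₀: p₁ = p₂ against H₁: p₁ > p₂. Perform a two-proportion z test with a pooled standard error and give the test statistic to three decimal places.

p̂₁ = 804/1134 = 0.70899, p̂₂ = 81/110 = 0.73636.
Pooled p̂ = (804+81)/(1134+110) = 885/1244 = 0.71141.
SE = √(0.205304 × 0.00997274) = 0.04525.
z = (0.70899 − 0.73636)/0.04525 = -0.02737/0.04525 = -0.605.
p-value = P(Z > -0.605) ≈ 0.7274.

z = -0.605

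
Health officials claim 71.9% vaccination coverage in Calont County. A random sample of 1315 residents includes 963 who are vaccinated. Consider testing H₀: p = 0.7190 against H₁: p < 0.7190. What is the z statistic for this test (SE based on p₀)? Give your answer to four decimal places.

z = 1.0746

p̂ = 963/1315 = 0.7323194.
SE = √(p₀(1−p₀)/n) = √(0.20204/1315) = 0.0123952.
z = (0.7323194 − 0.719)/0.0123952 = 0.0133194/0.0123952 = 1.0746.
p-value = P(Z < 1.075) ≈ 0.8587.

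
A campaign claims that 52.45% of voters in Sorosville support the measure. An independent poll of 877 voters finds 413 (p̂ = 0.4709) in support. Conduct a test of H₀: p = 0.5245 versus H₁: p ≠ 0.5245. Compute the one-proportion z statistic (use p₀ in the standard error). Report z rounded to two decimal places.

p̂ = 413/877 ≈ 0.47092.
SE = √(p₀(1−p₀)/n) = √(0.2494/877) = 0.01686.
z = (0.47092 − 0.5245)/0.01686 = -0.05358/0.01686 = -3.18.
Two-sided p-value ≈ 2·Φ(−3.177) = 0.0015.

z = -3.18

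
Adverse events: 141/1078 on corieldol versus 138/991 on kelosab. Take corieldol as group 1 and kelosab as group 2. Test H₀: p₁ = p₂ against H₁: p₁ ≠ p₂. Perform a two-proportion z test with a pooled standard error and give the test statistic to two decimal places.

p̂₁ = 141/1078 ≈ 0.13080, p̂₂ = 138/991 ≈ 0.13925.
Pooled p̂ = (141+138)/(1078+991) = 279/2069 = 0.13485.
SE = √(0.116664 × 0.00193673) = 0.01503.
z = (0.13080 − 0.13925)/0.01503 = -0.00845/0.01503 = -0.56.
Two-sided p-value ≈ 2·Φ(−0.563) = 0.5738.

z = -0.56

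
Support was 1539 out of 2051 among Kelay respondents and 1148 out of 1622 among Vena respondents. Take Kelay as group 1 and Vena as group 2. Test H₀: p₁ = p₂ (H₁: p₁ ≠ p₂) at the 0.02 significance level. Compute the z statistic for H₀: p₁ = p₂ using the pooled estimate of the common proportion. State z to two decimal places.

p̂₁ = 1539/2051 ≈ 0.75037, p̂₂ = 1148/1622 ≈ 0.70777.
Pooled p̂ = (1539+1148)/(2051+1622) = 2687/3673 = 0.73155.
SE = √(p̂(1−p̂)(1/n₁+1/n₂)) = √(0.73155·0.26845·0.00110409) = √(0.000216824) = 0.01472.
z = (0.75037 − 0.70777)/0.01472 = 0.04260/0.01472 = 2.89.
Two-sided p-value ≈ 2·Φ(−2.893) = 0.0038. With α = 0.02, reject H₀.

z = 2.89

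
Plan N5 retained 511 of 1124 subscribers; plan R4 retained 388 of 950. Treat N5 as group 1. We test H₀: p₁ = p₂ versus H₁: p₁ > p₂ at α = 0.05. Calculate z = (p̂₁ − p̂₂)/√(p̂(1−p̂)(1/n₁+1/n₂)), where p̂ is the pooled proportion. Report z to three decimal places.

p̂₁ = 511/1124 ≈ 0.45463, p̂₂ = 388/950 ≈ 0.40842.
Pooled p̂ = (511+388)/(1124+950) = 899/2074 = 0.43346.
SE = √(p̂(1−p̂)(1/n₁+1/n₂)) = √(0.43346·0.56654·0.00194231) = √(0.000476979) = 0.02184.
z = (0.45463 − 0.40842)/0.02184 = 0.04621/0.02184 = 2.116.
p-value = P(Z > 2.116) ≈ 0.0172; since p < α = 0.05, reject H₀.

z = 2.116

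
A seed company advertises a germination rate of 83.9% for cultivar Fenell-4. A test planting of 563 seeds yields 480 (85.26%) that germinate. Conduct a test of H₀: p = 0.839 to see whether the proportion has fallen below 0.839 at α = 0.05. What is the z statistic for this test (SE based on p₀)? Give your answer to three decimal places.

p̂ = 480/563 ≈ 0.852575.
Standard error under H₀: √(0.839×0.161/563) = 0.015490.
z = (0.852575 − 0.839)/0.015490 = 0.013575/0.015490 = 0.876.
p-value = P(Z < 0.876) ≈ 0.8096; since p > α = 0.05, fail to reject H₀.

z = 0.876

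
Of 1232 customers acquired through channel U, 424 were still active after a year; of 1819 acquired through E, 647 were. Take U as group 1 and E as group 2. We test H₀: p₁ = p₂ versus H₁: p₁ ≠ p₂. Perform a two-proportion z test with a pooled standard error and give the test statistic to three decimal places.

p̂₁ = 424/1232 = 0.34416, p̂₂ = 647/1819 = 0.35569.
Pooled p̂ = (424+647)/(1232+1819) = 1071/3051 = 0.35103.
SE = √(0.227809 × 0.00136144) = 0.01761.
z = (0.34416 − 0.35569)/0.01761 = -0.01153/0.01761 = -0.655.

z = -0.655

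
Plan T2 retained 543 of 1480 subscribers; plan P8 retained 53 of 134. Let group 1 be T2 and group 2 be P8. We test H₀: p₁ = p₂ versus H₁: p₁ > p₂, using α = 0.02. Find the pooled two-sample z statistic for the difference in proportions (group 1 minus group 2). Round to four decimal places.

p̂₁ = 543/1480 ≈ 0.366892, p̂₂ = 53/134 ≈ 0.395522.
Pooled p̂ = (543+53)/(1480+134) = 596/1614 = 0.369269.
SE = √(p̂(1−p̂)(1/n₁+1/n₂)) = √(0.369269·0.630731·0.00813836) = √(0.0018955) = 0.043537.
z = (0.366892 − 0.395522)/0.043537 = -0.028630/0.043537 = -0.6576.
p-value = P(Z > -0.658) ≈ 0.7446; since p > α = 0.02, fail to reject H₀.

z = -0.6576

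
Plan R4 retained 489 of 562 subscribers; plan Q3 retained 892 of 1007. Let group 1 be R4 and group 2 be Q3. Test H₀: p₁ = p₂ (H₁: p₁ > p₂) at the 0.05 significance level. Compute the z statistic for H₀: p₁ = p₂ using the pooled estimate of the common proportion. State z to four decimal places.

z = -0.9177

p̂₁ = 489/562 = 0.870107, p̂₂ = 892/1007 = 0.885799.
Pooled p̂ = (489+892)/(562+1007) = 1381/1569 = 0.880178.
SE = √(p̂(1−p̂)(1/n₁+1/n₂)) = √(0.880178·0.119822·0.00277241) = √(0.00029239) = 0.017099.
z = (0.870107 − 0.885799)/0.017099 = -0.015692/0.017099 = -0.9177.
p-value = P(Z > -0.918) ≈ 0.8206, so at α = 0.05 we fail to reject H₀.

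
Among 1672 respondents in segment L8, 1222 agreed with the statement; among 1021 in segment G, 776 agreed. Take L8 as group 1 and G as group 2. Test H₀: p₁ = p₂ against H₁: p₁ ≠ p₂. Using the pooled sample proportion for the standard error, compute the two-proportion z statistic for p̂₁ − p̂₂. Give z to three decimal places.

z = -1.679

p̂₁ = 1222/1672 ≈ 0.73086, p̂₂ = 776/1021 ≈ 0.76004.
Pooled p̂ = (1222+776)/(1672+1021) = 1998/2693 = 0.74192.
SE = √(p̂(1−p̂)(1/n₁+1/n₂)) = √(0.74192·0.25808·0.00157752) = √(0.000302052) = 0.01738.
z = (0.73086 − 0.76004)/0.01738 = -0.02918/0.01738 = -1.679.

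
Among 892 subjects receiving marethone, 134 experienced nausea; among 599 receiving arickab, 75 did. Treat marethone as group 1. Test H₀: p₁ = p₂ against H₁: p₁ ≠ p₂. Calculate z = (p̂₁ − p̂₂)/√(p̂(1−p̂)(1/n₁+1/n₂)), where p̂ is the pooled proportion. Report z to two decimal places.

p̂₁ = 134/892 ≈ 0.15022, p̂₂ = 75/599 ≈ 0.12521.
Pooled p̂ = (134+75)/(892+599) = 209/1491 = 0.14017.
SE = √(0.120526 × 0.00279053) = 0.01834.
z = (0.15022 − 0.12521)/0.01834 = 0.02501/0.01834 = 1.36.
Two-sided p-value ≈ 2·Φ(−1.364) = 0.1726.

z = 1.36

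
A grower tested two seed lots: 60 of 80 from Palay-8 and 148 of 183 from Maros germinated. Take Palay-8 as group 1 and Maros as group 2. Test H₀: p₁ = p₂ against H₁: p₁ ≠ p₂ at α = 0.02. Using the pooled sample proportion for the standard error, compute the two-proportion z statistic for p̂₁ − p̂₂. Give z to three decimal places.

z = -1.078

p̂₁ = 60/80 ≈ 0.75000, p̂₂ = 148/183 ≈ 0.80874.
Pooled p̂ = (60+148)/(80+183) = 208/263 = 0.79087.
SE = √(p̂(1−p̂)(1/n₁+1/n₂)) = √(0.79087·0.20913·0.0179645) = √(0.00297118) = 0.05451.
z = (0.75000 − 0.80874)/0.05451 = -0.05874/0.05451 = -1.078.
Two-sided p-value ≈ 2·Φ(−1.078) = 0.2812; since p > α = 0.02, fail to reject H₀.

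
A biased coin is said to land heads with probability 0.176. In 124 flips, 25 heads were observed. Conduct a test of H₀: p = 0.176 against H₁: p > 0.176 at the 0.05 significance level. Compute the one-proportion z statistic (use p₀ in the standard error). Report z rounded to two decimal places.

p̂ = 25/124 = 0.2016.
SE = √(p₀(1−p₀)/n) = √(0.14502/124) = 0.0342.
z = (0.2016 − 0.176)/0.0342 = 0.0256/0.0342 = 0.75.
p-value = P(Z > 0.749) ≈ 0.2269. With α = 0.05, fail to reject H₀.

z = 0.75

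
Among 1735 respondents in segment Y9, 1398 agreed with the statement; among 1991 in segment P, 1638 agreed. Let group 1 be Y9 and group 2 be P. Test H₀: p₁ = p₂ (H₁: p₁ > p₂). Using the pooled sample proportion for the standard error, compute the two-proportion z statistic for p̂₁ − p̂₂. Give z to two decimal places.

z = -1.33

p̂₁ = 1398/1735 ≈ 0.80576, p̂₂ = 1638/1991 ≈ 0.82270.
Pooled p̂ = (1398+1638)/(1735+1991) = 3036/3726 = 0.81481.
SE = √(0.150892 × 0.00107863) = 0.01276.
z = (0.80576 − 0.82270)/0.01276 = -0.01694/0.01276 = -1.33.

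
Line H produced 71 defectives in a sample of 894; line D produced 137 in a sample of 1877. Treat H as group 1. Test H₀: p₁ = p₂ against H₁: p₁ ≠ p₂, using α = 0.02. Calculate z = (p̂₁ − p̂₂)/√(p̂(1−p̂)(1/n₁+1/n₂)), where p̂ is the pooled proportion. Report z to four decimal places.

p̂₁ = 71/894 = 0.0794183, p̂₂ = 137/1877 = 0.0729888.
Pooled p̂ = (71+137)/(894+1877) = 208/2771 = 0.0750632.
SE = √(p̂(1−p̂)(1/n₁+1/n₂)) = √(0.0750632·0.9249368·0.00165133) = √(0.00011465) = 0.0107075.
z = (0.0794183 − 0.0729888)/0.0107075 = 0.0064295/0.0107075 = 0.6005.
Two-sided p-value ≈ 2·Φ(−0.600) = 0.5482, so at α = 0.02 we fail to reject H₀.

z = 0.6005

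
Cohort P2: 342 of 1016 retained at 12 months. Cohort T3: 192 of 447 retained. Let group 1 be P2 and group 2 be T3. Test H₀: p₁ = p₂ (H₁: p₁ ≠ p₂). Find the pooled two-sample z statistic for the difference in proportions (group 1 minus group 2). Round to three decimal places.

z = -3.400

p̂₁ = 342/1016 ≈ 0.336614, p̂₂ = 192/447 ≈ 0.429530.
Pooled p̂ = (342+192)/(1016+447) = 534/1463 = 0.365003.
SE = √(p̂(1−p̂)(1/n₁+1/n₂)) = √(0.365003·0.634997·0.00322139) = √(0.00074664) = 0.027325.
z = (0.336614 − 0.429530)/0.027325 = -0.092916/0.027325 = -3.400.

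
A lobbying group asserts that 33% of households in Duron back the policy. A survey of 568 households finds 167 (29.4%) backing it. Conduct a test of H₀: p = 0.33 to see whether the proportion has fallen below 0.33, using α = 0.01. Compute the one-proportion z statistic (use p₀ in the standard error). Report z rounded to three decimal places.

p̂ = 167/568 = 0.29401.
Under H₀, SE = √(0.33·0.67/568) = √(0.000389261) = 0.01973.
z = (0.29401 − 0.33)/0.01973 = -0.03599/0.01973 = -1.824.
p-value = P(Z < -1.824) ≈ 0.0341. With α = 0.01, fail to reject H₀.

z = -1.824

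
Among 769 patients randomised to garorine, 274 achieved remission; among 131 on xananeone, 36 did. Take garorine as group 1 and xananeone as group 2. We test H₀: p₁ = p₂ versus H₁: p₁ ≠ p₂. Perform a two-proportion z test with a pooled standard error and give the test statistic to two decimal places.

z = 1.81

p̂₁ = 274/769 = 0.35631, p̂₂ = 36/131 = 0.27481.
Pooled p̂ = (274+36)/(769+131) = 310/900 = 0.34444.
SE = √(p̂(1−p̂)(1/n₁+1/n₂)) = √(0.34444·0.65556·0.00893398) = √(0.00201731) = 0.04491.
z = (0.35631 − 0.27481)/0.04491 = 0.08150/0.04491 = 1.81.
Two-sided p-value ≈ 2·Φ(−1.815) = 0.0696.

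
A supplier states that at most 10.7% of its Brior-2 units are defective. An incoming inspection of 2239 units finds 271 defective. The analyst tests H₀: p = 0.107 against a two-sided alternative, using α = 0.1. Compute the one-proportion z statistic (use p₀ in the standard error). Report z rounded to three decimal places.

z = 2.149

p̂ = 271/2239 = 0.1210362.
Standard error under H₀: √(0.107×0.893/2239) = 0.0065327.
z = (0.1210362 − 0.107)/0.0065327 = 0.0140362/0.0065327 = 2.149.
p-value = 2·P(Z > 2.149) ≈ 0.0317, so at α = 0.1 we reject H₀.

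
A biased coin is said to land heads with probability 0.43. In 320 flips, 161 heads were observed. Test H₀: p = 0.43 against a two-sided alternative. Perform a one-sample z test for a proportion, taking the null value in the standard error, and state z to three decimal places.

z = 2.642

p̂ = 161/320 ≈ 0.50313.
Standard error under H₀: √(0.43×0.57/320) = 0.02768.
z = (0.50313 − 0.43)/0.02768 = 0.07313/0.02768 = 2.642.
p-value = 2·P(Z > 2.642) ≈ 0.0082.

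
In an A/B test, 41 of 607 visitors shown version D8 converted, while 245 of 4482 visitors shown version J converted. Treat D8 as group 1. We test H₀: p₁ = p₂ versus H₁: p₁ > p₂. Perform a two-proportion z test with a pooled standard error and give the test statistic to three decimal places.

z = 1.293

p̂₁ = 41/607 ≈ 0.067545, p̂₂ = 245/4482 ≈ 0.054663.
Pooled p̂ = (41+245)/(607+4482) = 286/5089 = 0.056200.
SE = √(p̂(1−p̂)(1/n₁+1/n₂)) = √(0.056200·0.943800·0.00187056) = √(9.92169e-05) = 0.009961.
z = (0.067545 − 0.054663)/0.009961 = 0.012882/0.009961 = 1.293.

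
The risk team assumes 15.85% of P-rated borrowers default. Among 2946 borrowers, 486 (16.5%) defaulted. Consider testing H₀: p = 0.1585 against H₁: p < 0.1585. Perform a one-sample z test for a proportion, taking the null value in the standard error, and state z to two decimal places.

p̂ = 486/2946 ≈ 0.16497.
SE = √(p₀(1−p₀)/n) = √(0.13338/2946) = 0.00673.
z = (0.16497 − 0.1585)/0.00673 = 0.00647/0.00673 = 0.96.

z = 0.96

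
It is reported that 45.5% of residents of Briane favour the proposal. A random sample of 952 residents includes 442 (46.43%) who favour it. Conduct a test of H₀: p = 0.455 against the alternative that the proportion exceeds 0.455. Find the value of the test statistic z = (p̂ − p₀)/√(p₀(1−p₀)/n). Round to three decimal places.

z = 0.575

p̂ = 442/952 = 0.464286.
SE = √(p₀(1−p₀)/n) = √(0.24797/952) = 0.016139.
z = (0.464286 − 0.455)/0.016139 = 0.009286/0.016139 = 0.575.
p-value = P(Z > 0.575) ≈ 0.2825.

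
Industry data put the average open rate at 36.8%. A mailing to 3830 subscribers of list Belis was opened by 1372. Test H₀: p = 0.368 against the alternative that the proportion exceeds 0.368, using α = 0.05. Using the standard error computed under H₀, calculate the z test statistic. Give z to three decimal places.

z = -1.254

p̂ = 1372/3830 = 0.358225.
SE = √(p₀(1−p₀)/n) = √(0.23258/3830) = 0.007793.
z = (0.358225 − 0.368)/0.007793 = -0.009775/0.007793 = -1.254.
p-value = P(Z > -1.254) ≈ 0.8952; since p > α = 0.05, fail to reject H₀.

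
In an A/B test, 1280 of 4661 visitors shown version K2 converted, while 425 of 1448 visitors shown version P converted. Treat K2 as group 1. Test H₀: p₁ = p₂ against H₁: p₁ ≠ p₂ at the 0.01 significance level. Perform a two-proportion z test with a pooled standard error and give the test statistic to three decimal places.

z = -1.400

p̂₁ = 1280/4661 = 0.274619, p̂₂ = 425/1448 = 0.293508.
Pooled p̂ = (1280+425)/(4661+1448) = 1705/6109 = 0.279096.
SE = √(0.201202 × 0.000905154) = 0.013495.
z = (0.274619 − 0.293508)/0.013495 = -0.018889/0.013495 = -1.400.
p-value = 2·P(Z > 1.400) ≈ 0.1616. With α = 0.01, fail to reject H₀.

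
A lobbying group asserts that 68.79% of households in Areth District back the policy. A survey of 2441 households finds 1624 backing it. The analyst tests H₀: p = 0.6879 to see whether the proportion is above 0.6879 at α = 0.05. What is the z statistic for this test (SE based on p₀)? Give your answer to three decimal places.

z = -2.410

p̂ = 1624/2441 = 0.665301.
SE = √(p₀(1−p₀)/n) = √(0.21469/2441) = 0.009378.
z = (0.665301 − 0.6879)/0.009378 = -0.022599/0.009378 = -2.410.
p-value = P(Z > -2.410) ≈ 0.9920. With α = 0.05, fail to reject H₀.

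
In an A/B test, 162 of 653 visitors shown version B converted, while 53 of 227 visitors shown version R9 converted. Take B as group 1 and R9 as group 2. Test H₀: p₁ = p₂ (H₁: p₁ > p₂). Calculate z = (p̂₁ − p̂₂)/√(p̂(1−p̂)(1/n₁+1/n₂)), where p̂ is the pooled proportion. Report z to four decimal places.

p̂₁ = 162/653 = 0.248086, p̂₂ = 53/227 = 0.233480.
Pooled p̂ = (162+53)/(653+227) = 215/880 = 0.244318.
SE = √(p̂(1−p̂)(1/n₁+1/n₂)) = √(0.244318·0.755682·0.00593668) = √(0.00109607) = 0.033107.
z = (0.248086 − 0.233480)/0.033107 = 0.014606/0.033107 = 0.4412.

z = 0.4412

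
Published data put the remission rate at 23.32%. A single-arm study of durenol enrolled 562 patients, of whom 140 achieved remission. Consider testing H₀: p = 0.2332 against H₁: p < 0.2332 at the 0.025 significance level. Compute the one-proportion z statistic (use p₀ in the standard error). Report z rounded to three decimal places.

p̂ = 140/562 = 0.24911.
Under H₀, SE = √(0.2332·0.7668/562) = √(0.000318181) = 0.01784.
z = (0.24911 − 0.2332)/0.01784 = 0.01591/0.01784 = 0.892.
p-value = P(Z < 0.892) ≈ 0.8138; since p > α = 0.025, fail to reject H₀.

z = 0.892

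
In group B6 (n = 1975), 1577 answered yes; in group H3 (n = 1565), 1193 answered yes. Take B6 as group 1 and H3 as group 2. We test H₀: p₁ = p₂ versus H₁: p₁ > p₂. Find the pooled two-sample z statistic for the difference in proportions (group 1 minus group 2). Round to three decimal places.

p̂₁ = 1577/1975 ≈ 0.798481, p̂₂ = 1193/1565 ≈ 0.762300.
Pooled p̂ = (1577+1193)/(1975+1565) = 2770/3540 = 0.782486.
SE = √(0.170202 × 0.00114531) = 0.013962.
z = (0.798481 − 0.762300)/0.013962 = 0.036181/0.013962 = 2.591.
p-value = P(Z > 2.591) ≈ 0.0048.

z = 2.591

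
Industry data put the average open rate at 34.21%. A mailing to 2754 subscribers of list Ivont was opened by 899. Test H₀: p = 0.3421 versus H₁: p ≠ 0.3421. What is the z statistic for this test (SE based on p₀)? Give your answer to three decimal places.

p̂ = 899/2754 ≈ 0.32643.
Standard error under H₀: √(0.3421×0.6579/2754) = 0.00904.
z = (0.32643 − 0.3421)/0.00904 = -0.01567/0.00904 = -1.733.

z = -1.733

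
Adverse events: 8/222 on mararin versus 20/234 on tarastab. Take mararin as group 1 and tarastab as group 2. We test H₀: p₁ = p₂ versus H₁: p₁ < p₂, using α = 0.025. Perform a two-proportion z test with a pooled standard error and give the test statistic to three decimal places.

p̂₁ = 8/222 = 0.03604, p̂₂ = 20/234 = 0.08547.
Pooled p̂ = (8+20)/(222+234) = 28/456 = 0.06140.
SE = √(0.0576331 × 0.00877801) = 0.02249.
z = (0.03604 − 0.08547)/0.02249 = -0.04943/0.02249 = -2.198.
p-value = P(Z < -2.198) ≈ 0.0140; since p < α = 0.025, reject H₀.

z = -2.198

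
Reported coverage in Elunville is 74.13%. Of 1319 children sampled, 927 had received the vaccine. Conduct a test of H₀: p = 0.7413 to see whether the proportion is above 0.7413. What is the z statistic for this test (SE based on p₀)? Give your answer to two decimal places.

p̂ = 927/1319 ≈ 0.70281.
SE = √(p₀(1−p₀)/n) = √(0.19177/1319) = 0.01206.
z = (0.70281 − 0.7413)/0.01206 = -0.03849/0.01206 = -3.19.

z = -3.19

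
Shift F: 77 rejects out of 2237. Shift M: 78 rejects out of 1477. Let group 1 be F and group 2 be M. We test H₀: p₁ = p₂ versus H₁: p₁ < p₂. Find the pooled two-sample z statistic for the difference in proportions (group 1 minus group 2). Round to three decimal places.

z = -2.743

p̂₁ = 77/2237 ≈ 0.034421, p̂₂ = 78/1477 ≈ 0.052810.
Pooled p̂ = (77+78)/(2237+1477) = 155/3714 = 0.041734.
SE = √(0.0399923 × 0.00112408) = 0.006705.
z = (0.034421 − 0.052810)/0.006705 = -0.018389/0.006705 = -2.743.
p-value = P(Z < -2.743) ≈ 0.0030.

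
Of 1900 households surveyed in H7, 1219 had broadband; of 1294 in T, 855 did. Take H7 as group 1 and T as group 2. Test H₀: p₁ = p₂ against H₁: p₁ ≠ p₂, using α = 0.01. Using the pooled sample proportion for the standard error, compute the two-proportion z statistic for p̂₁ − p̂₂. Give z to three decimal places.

z = -1.114

p̂₁ = 1219/1900 = 0.64158, p̂₂ = 855/1294 = 0.66074.
Pooled p̂ = (1219+855)/(1900+1294) = 2074/3194 = 0.64934.
SE = √(p̂(1−p̂)(1/n₁+1/n₂)) = √(0.64934·0.35066·0.00129911) = √(0.000295804) = 0.01720.
z = (0.64158 − 0.66074)/0.01720 = -0.01916/0.01720 = -1.114.
p-value = 2·P(Z > 1.114) ≈ 0.2652, so at α = 0.01 we fail to reject H₀.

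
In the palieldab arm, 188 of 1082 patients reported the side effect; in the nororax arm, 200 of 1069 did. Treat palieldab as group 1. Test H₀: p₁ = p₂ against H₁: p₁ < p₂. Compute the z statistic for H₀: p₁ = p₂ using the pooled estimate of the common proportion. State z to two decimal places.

z = -0.80

p̂₁ = 188/1082 = 0.1738, p̂₂ = 200/1069 = 0.1871.
Pooled p̂ = (188+200)/(1082+1069) = 388/2151 = 0.1804.
SE = √(0.147844 × 0.00185967) = 0.0166.
z = (0.1738 − 0.1871)/0.0166 = -0.0133/0.0166 = -0.80.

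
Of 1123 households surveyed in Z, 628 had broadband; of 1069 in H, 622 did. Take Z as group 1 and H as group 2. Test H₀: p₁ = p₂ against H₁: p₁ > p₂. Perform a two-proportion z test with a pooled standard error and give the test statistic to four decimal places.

z = -1.0701

p̂₁ = 628/1123 = 0.559216, p̂₂ = 622/1069 = 0.581852.
Pooled p̂ = (628+622)/(1123+1069) = 1250/2192 = 0.570255.
SE = √(p̂(1−p̂)(1/n₁+1/n₂)) = √(0.570255·0.429745·0.00182593) = √(0.000447469) = 0.021153.
z = (0.559216 − 0.581852)/0.021153 = -0.022636/0.021153 = -1.0701.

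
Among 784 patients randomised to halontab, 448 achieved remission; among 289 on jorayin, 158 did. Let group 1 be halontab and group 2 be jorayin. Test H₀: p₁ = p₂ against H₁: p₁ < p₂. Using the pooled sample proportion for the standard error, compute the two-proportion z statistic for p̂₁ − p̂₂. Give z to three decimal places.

p̂₁ = 448/784 = 0.571429, p̂₂ = 158/289 = 0.546713.
Pooled p̂ = (448+158)/(784+289) = 606/1073 = 0.564772.
SE = √(0.245805 × 0.00473572) = 0.034118.
z = (0.571429 − 0.546713)/0.034118 = 0.024716/0.034118 = 0.724.
p-value = P(Z < 0.724) ≈ 0.7656.

z = 0.724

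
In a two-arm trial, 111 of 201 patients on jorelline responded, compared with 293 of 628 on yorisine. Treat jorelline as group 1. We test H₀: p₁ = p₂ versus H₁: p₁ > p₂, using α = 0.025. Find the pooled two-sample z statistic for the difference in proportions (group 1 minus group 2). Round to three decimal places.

z = 2.115

p̂₁ = 111/201 ≈ 0.55224, p̂₂ = 293/628 ≈ 0.46656.
Pooled p̂ = (111+293)/(201+628) = 404/829 = 0.48733.
SE = √(0.24984 × 0.00656748) = 0.04051.
z = (0.55224 − 0.46656)/0.04051 = 0.08568/0.04051 = 2.115.
p-value = P(Z > 2.115) ≈ 0.0172, so at α = 0.025 we reject H₀.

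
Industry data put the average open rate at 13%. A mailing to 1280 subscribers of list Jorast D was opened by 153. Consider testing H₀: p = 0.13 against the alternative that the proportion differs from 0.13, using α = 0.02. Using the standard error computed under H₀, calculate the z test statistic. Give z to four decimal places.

z = -1.1137

p̂ = 153/1280 = 0.119531.
Under H₀, SE = √(0.13·0.87/1280) = √(8.83594e-05) = 0.009400.
z = (0.119531 − 0.13)/0.009400 = -0.010469/0.009400 = -1.1137.
p-value = 2·P(Z > 1.114) ≈ 0.2654, so at α = 0.02 we fail to reject H₀.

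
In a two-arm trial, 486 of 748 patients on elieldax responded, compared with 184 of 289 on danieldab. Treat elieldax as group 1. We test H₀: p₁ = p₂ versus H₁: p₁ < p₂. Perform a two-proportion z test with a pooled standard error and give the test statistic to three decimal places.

z = 0.394

p̂₁ = 486/748 ≈ 0.64973, p̂₂ = 184/289 ≈ 0.63668.
Pooled p̂ = (486+184)/(748+289) = 670/1037 = 0.64609.
SE = √(0.228656 × 0.00479711) = 0.03312.
z = (0.64973 − 0.63668)/0.03312 = 0.01305/0.03312 = 0.394.
p-value = P(Z < 0.394) ≈ 0.6533.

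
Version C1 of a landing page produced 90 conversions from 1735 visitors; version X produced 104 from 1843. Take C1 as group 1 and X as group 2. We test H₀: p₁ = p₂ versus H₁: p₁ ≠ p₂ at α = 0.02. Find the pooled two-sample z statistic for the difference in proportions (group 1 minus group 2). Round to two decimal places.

p̂₁ = 90/1735 = 0.05187, p̂₂ = 104/1843 = 0.05643.
Pooled p̂ = (90+104)/(1735+1843) = 194/3578 = 0.05422.
SE = √(p̂(1−p̂)(1/n₁+1/n₂)) = √(0.05422·0.94578·0.00111896) = √(5.73808e-05) = 0.00758.
z = (0.05187 − 0.05643)/0.00758 = -0.00456/0.00758 = -0.60.
Two-sided p-value ≈ 2·Φ(−0.602) = 0.5475. With α = 0.02, fail to reject H₀.

z = -0.60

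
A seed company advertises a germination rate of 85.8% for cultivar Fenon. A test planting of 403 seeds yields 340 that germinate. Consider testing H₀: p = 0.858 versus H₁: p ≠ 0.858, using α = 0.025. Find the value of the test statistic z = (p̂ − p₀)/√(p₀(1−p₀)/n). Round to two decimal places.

z = -0.82

p̂ = 340/403 ≈ 0.8437.
SE = √(p₀(1−p₀)/n) = √(0.12184/403) = 0.0174.
z = (0.8437 − 0.858)/0.0174 = -0.0143/0.0174 = -0.82.
p-value = 2·P(Z > 0.824) ≈ 0.4099, so at α = 0.025 we fail to reject H₀.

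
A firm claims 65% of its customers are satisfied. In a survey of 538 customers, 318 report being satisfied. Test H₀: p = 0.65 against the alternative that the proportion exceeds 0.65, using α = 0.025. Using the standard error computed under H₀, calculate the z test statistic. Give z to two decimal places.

p̂ = 318/538 ≈ 0.59108.
SE = √(p₀(1−p₀)/n) = √(0.2275/538) = 0.02056.
z = (0.59108 − 0.65)/0.02056 = -0.05892/0.02056 = -2.87.
p-value = P(Z > -2.865) ≈ 0.9979; since p > α = 0.025, fail to reject H₀.

z = -2.87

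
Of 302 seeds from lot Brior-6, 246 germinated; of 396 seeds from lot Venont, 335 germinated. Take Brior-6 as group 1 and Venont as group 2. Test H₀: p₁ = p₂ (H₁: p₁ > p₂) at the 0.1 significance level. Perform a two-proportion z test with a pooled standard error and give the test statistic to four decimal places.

p̂₁ = 246/302 = 0.814570, p̂₂ = 335/396 = 0.845960.
Pooled p̂ = (246+335)/(302+396) = 581/698 = 0.832378.
SE = √(p̂(1−p̂)(1/n₁+1/n₂)) = √(0.832378·0.167622·0.00583651) = √(0.000814338) = 0.028537.
z = (0.814570 − 0.845960)/0.028537 = -0.031390/0.028537 = -1.1000.
p-value = P(Z > -1.100) ≈ 0.8643. With α = 0.1, fail to reject H₀.

z = -1.1000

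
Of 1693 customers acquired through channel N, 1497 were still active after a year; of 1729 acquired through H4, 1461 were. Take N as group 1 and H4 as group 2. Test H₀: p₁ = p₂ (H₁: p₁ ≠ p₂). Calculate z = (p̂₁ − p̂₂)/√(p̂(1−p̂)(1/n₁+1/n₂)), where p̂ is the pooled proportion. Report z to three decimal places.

z = 3.352

p̂₁ = 1497/1693 = 0.8842292, p̂₂ = 1461/1729 = 0.8449971.
Pooled p̂ = (1497+1461)/(1693+1729) = 2958/3422 = 0.8644068.
SE = √(p̂(1−p̂)(1/n₁+1/n₂)) = √(0.8644068·0.1355932·0.00116904) = √(0.00013702) = 0.0117056.
z = (0.8842292 − 0.8449971)/0.0117056 = 0.0392321/0.0117056 = 3.352.
p-value = 2·P(Z > 3.352) ≈ 0.0008.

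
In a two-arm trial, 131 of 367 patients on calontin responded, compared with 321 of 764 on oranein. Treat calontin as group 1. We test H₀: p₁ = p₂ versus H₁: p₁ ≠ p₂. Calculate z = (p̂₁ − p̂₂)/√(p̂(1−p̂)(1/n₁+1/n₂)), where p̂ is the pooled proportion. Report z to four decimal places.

z = -2.0318

p̂₁ = 131/367 ≈ 0.356948, p̂₂ = 321/764 ≈ 0.420157.
Pooled p̂ = (131+321)/(367+764) = 452/1131 = 0.399646.
SE = √(0.239929 × 0.0040337) = 0.031110.
z = (0.356948 − 0.420157)/0.031110 = -0.063209/0.031110 = -2.0318.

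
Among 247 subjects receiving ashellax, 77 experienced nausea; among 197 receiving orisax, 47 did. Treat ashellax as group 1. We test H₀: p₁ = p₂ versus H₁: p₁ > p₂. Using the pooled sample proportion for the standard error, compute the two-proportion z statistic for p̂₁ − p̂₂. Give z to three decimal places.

z = 1.707

p̂₁ = 77/247 ≈ 0.31174, p̂₂ = 47/197 ≈ 0.23858.
Pooled p̂ = (77+47)/(247+197) = 124/444 = 0.27928.
SE = √(p̂(1−p̂)(1/n₁+1/n₂)) = √(0.27928·0.72072·0.00912473) = √(0.00183665) = 0.04286.
z = (0.31174 − 0.23858)/0.04286 = 0.07316/0.04286 = 1.707.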